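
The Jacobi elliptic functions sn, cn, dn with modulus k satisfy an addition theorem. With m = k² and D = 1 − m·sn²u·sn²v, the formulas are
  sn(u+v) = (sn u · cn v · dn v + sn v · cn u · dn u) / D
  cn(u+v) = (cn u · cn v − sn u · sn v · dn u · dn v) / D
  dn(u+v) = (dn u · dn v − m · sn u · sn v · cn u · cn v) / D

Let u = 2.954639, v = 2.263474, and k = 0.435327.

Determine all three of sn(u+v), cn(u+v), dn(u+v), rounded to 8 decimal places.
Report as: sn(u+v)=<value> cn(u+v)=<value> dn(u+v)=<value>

sn u = 0.3454709393157049, cn u = -0.9384294486472196, dn u = 0.9886263183865938
sn v = 0.8502042779587812, cn v = -0.5264529283236893, dn v = 0.928985197316668
m = k² = 0.189509596929
D = 1 − m·sn²u·sn²v = 0.9836506375714706
sn(u+v) = (sn u·cn v·dn v + sn v·cn u·dn u)/D = -0.9577405914658181/0.9836506375714706 = -0.9736593002474724
cn(u+v) = (cn u·cn v − sn u·sn v·dn u·dn v)/D = 0.2242800398017296/0.9836506375714706 = 0.2280078223254684
dn(u+v) = (dn u·dn v − m·sn u·sn v·cn u·cn v)/D = 0.8909195640828206/0.9836506375714706 = 0.9057276334231905

sn(u+v)=-0.97365930 cn(u+v)=0.22800782 dn(u+v)=0.90572763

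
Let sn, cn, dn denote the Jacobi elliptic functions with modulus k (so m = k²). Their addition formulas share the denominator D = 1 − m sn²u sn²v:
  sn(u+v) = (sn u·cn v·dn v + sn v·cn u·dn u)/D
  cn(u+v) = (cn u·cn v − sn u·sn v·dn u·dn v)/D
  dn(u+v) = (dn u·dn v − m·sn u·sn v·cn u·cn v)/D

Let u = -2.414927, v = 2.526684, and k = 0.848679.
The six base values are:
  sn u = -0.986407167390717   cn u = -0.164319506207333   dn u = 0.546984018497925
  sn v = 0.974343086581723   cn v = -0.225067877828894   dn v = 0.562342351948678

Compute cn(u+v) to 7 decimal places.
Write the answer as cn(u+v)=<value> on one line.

m = k² = 0.720256045041
D = 1 − m·sn²u·sn²v = 0.3346913554098771
cn(u+v) = (cn u·cn v − sn u·sn v·dn u·dn v)/D = 0.3326096759876087/0.3346913554098771 = 0.9937803011980423

cn(u+v)=0.9937803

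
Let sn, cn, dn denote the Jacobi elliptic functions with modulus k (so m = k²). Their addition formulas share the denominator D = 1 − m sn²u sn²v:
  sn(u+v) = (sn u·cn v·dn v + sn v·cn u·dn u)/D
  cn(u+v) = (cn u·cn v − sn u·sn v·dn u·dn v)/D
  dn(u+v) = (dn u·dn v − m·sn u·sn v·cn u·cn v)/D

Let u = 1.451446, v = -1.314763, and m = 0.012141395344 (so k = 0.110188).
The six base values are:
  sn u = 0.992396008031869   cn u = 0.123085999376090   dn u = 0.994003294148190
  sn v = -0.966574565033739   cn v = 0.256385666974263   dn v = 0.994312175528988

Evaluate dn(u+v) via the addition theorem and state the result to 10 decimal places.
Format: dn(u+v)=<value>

m = k² = 0.012141395344
D = 1 − m·sn²u·sn²v = 0.9888285552154575
dn(u+v) = (dn u·dn v − m·sn u·sn v·cn u·cn v)/D = 0.9887171066826115/0.9888285552154575 = 0.9998872923599766

dn(u+v)=0.9998872924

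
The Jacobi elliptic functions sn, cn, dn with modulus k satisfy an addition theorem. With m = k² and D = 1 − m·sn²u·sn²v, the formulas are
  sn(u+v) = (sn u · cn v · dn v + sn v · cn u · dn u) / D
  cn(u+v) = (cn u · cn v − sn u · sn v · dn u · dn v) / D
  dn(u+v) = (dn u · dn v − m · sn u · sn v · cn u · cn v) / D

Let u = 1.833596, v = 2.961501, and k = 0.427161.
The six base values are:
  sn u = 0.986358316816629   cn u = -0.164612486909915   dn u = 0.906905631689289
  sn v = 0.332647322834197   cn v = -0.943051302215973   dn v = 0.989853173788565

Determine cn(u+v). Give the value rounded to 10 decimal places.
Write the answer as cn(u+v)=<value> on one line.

cn(u+v)=-0.1420982767

m = k² = 0.182466519921
D = 1 − m·sn²u·sn²v = 0.9803564183724273
cn(u+v) = (cn u·cn v − sn u·sn v·dn u·dn v)/D = -0.139306957645867/0.9803564183724273 = -0.1420982767442297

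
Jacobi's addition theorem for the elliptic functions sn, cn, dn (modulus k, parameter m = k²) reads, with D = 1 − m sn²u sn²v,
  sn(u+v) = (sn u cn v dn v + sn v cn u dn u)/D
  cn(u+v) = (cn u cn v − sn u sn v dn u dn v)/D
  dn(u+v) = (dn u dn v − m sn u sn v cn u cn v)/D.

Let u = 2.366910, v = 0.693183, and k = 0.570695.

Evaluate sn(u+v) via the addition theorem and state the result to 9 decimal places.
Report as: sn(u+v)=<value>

sn u = 0.8604542861038083, cn u = -0.5095276454968716, dn u = 0.8711274666810969
sn v = 0.6263350069751587, cn v = 0.7795540129057305, dn v = 0.9339337093689262
m = k² = 0.325692783025
D = 1 − m·sn²u·sn²v = 0.9054030549344287
sn(u+v) = (sn u·cn v·dn v + sn v·cn u·dn u)/D = 0.3484480015035144/0.9054030549344287 = 0.3848540156833795

sn(u+v)=0.384854016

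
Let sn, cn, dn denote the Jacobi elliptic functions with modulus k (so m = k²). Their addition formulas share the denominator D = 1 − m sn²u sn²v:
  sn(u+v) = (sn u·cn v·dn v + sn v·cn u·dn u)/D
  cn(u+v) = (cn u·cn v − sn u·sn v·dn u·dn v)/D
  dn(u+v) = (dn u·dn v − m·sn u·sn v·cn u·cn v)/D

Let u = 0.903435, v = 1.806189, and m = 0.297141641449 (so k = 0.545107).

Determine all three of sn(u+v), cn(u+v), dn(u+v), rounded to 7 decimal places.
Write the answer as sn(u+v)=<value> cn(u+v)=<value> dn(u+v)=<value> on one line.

sn(u+v)=0.6431202 cn(u+v)=-0.7657653 dn(u+v)=0.9365368

sn u = 0.7659914478953715, cn u = 0.6428507616477967, dn u = 0.9086551887849394
sn v = 0.9968958136541074, cn v = -0.07873205648854282, dn v = 0.839464270445484
m = k² = 0.297141641449
D = 1 − m·sn²u·sn²v = 0.8267349754950524
sn(u+v) = (sn u·cn v·dn v + sn v·cn u·dn u)/D = 0.5316899527958635/0.8267349754950524 = 0.643120187914495
cn(u+v) = (cn u·cn v − sn u·sn v·dn u·dn v)/D = -0.6330849183188123/0.8267349754950524 = -0.7657652537800501
dn(u+v) = (dn u·dn v − m·sn u·sn v·cn u·cn v)/D = 0.7742677181287804/0.8267349754950524 = 0.9365367875783236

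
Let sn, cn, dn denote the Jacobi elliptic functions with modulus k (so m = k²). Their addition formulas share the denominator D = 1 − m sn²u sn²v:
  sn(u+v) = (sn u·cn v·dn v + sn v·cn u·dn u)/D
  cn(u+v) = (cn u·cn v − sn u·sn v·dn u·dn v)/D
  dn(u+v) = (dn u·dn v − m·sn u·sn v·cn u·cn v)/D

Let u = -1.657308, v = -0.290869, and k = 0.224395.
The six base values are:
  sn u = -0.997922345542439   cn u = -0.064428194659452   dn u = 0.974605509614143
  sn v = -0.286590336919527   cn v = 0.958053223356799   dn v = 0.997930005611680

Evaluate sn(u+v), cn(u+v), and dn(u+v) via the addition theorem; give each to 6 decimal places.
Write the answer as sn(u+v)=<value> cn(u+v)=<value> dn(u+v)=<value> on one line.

m = k² = 0.050353116025
D = 1 − m·sn²u·sn²v = 0.9958814633750359
sn(u+v) = (sn u·cn v·dn v + sn v·cn u·dn u)/D = -0.936088073844571/0.9958814633750359 = -0.9399593307743419
cn(u+v) = (cn u·cn v − sn u·sn v·dn u·dn v)/D = -0.339880871924214/0.9958814633750359 = -0.3412864727618887
dn(u+v) = (dn u·dn v − m·sn u·sn v·cn u·cn v)/D = 0.9734769762222363/0.9958814633750359 = 0.9775028575420302

sn(u+v)=-0.939959 cn(u+v)=-0.341286 dn(u+v)=0.977503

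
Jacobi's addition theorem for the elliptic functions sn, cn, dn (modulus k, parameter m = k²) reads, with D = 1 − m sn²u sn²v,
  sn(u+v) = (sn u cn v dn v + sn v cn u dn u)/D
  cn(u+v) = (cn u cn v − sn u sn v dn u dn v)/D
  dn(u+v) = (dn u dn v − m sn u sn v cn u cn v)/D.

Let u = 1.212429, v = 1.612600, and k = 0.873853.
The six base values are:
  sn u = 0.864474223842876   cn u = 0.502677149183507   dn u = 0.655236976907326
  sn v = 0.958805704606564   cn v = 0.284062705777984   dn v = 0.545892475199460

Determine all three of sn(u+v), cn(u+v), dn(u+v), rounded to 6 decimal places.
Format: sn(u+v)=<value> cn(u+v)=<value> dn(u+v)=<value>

m = k² = 0.763619065609
D = 1 − m·sn²u·sn²v = 0.4753833396829098
sn(u+v) = (sn u·cn v·dn v + sn v·cn u·dn u)/D = 0.4498564051636077/0.4753833396829098 = 0.9463024208287799
cn(u+v) = (cn u·cn v − sn u·sn v·dn u·dn v)/D = -0.1536832273911269/0.4753833396829098 = -0.3232827374506576
dn(u+v) = (dn u·dn v − m·sn u·sn v·cn u·cn v)/D = 0.267310923263793/0.4753833396829098 = 0.5623060400940739

sn(u+v)=0.946302 cn(u+v)=-0.323283 dn(u+v)=0.562306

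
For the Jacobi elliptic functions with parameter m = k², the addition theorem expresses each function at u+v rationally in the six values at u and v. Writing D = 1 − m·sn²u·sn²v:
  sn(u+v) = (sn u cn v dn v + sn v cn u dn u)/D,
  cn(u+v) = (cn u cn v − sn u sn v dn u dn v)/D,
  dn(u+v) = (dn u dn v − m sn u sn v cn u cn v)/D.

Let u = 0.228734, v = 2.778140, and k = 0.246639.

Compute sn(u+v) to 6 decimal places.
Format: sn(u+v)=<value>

sn u = 0.2266277571832825, cn u = 0.9739814472945956, dn u = 0.9984366388333391
sn v = 0.4006687784051995, cn v = -0.916222969593802, dn v = 0.9951052705733301
m = k² = 0.060830796321
D = 1 − m·sn²u·sn²v = 0.9994984425251392
sn(u+v) = (sn u·cn v·dn v + sn v·cn u·dn u)/D = 0.1830086569882865/0.9994984425251392 = 0.1831004924089049

sn(u+v)=0.183100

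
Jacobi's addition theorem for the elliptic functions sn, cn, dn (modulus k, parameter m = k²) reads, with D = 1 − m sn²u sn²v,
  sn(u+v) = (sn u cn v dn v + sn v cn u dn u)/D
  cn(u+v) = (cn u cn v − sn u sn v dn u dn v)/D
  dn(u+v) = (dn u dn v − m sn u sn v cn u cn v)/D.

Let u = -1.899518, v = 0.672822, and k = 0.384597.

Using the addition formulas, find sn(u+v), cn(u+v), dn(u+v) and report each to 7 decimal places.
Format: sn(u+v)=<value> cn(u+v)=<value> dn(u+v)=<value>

sn u = -0.970073987514518, cn u = -0.2428095112380953, dn u = 0.9277961432799884
sn v = 0.6178294604538822, cn v = 0.7863121249194017, dn v = 0.9713593269829274
m = k² = 0.147914852409
D = 1 − m·sn²u·sn²v = 0.9468676861466715
sn(u+v) = (sn u·cn v·dn v + sn v·cn u·dn u)/D = -0.880117596200687/0.9468676861466715 = -0.9295043109796813
cn(u+v) = (cn u·cn v − sn u·sn v·dn u·dn v)/D = 0.3492154520159095/0.9468676861466715 = 0.3688112469410171
dn(u+v) = (dn u·dn v − m·sn u·sn v·cn u·cn v)/D = 0.8842977651686737/0.9468676861466715 = 0.9339190449801604

sn(u+v)=-0.9295043 cn(u+v)=0.3688112 dn(u+v)=0.9339190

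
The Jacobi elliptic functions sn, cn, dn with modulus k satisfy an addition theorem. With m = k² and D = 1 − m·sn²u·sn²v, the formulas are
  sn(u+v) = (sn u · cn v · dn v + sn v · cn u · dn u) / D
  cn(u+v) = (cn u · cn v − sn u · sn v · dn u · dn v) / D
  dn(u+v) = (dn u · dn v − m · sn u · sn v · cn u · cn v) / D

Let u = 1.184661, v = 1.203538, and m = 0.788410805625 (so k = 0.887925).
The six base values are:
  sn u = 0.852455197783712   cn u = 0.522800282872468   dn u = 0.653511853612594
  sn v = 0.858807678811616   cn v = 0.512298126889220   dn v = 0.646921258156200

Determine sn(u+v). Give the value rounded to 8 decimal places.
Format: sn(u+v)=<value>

sn(u+v)=0.99739174

m = k² = 0.788410805625
D = 1 − m·sn²u·sn²v = 0.577440828736568
sn(u+v) = (sn u·cn v·dn v + sn v·cn u·dn u)/D = 0.5759347122088319/0.577440828736568 = 0.9973917387673618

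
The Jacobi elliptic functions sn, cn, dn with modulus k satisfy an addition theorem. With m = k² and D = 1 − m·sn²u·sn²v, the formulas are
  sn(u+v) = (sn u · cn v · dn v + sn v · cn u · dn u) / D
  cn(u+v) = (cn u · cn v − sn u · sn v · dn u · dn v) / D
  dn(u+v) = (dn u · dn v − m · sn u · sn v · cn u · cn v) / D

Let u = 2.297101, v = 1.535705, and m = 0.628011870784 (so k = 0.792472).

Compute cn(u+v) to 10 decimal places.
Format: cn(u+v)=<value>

cn(u+v)=-0.9916846631

sn u = 0.981091300514954, cn u = -0.1935454986660145, dn u = 0.6288985339526096
sn v = 0.9618249512087054, cn v = 0.273665422061998, dn v = 0.6473188345488989
m = k² = 0.628011870784
D = 1 − m·sn²u·sn²v = 0.4407850403644571
cn(u+v) = (cn u·cn v − sn u·sn v·dn u·dn v)/D = -0.4371197642565718/0.4407850403644571 = -0.9916846631073173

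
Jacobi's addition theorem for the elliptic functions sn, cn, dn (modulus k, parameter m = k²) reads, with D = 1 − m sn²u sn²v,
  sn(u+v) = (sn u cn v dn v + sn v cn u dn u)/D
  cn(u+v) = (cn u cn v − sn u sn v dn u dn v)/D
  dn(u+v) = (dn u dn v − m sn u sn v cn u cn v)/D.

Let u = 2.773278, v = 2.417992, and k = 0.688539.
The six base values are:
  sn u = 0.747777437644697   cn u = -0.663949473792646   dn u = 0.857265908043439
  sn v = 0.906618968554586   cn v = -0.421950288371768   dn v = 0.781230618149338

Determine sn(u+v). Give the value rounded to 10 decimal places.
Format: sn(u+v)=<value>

m = k² = 0.474085954521
D = 1 − m·sn²u·sn²v = 0.7821029222442079
sn(u+v) = (sn u·cn v·dn v + sn v·cn u·dn u)/D = -0.7625282334050607/0.7821029222442079 = -0.9749717226692128

sn(u+v)=-0.9749717227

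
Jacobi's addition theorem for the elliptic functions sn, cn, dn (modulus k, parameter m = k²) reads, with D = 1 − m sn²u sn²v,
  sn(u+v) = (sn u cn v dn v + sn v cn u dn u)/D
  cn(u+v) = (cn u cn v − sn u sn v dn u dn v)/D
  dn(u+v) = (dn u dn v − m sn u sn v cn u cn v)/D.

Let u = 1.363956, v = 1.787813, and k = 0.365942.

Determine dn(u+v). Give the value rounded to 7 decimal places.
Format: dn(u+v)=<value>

sn u = 0.9699236997820444, cn u = 0.2434091547191901, dn u = 0.9348906699252784
sn v = 0.988914109609893, cn v = -0.1484886656094412, dn v = 0.9322226648623239
m = k² = 0.133913547364
D = 1 − m·sn²u·sn²v = 0.8767982706449844
dn(u+v) = (dn u·dn v − m·sn u·sn v·cn u·cn v)/D = 0.8761687605507704/0.8767982706449844 = 0.9992820354290264

dn(u+v)=0.9992820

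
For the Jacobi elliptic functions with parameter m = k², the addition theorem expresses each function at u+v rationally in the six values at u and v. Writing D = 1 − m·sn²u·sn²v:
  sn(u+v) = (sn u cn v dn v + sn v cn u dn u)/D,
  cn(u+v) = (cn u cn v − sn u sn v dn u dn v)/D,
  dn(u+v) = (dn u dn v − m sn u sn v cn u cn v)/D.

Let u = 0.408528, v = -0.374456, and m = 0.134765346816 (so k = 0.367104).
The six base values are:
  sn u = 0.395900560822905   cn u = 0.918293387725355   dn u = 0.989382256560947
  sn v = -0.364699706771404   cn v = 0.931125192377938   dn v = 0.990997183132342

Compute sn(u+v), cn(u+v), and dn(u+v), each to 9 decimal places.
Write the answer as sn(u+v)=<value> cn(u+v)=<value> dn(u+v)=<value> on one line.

sn(u+v)=0.034064520 cn(u+v)=0.999419636 dn(u+v)=0.999921807

m = k² = 0.134765346816
D = 1 − m·sn²u·sn²v = 0.9971905500766869
sn(u+v) = (sn u·cn v·dn v + sn v·cn u·dn u)/D = 0.03396881775334036/0.9971905500766869 = 0.03406452031733359
cn(u+v) = (cn u·cn v − sn u·sn v·dn u·dn v)/D = 0.99661181639728/0.9971905500766869 = 0.9994196358164822
dn(u+v) = (dn u·dn v − m·sn u·sn v·cn u·cn v)/D = 0.9971125764153999/0.9971905500766869 = 0.9999218066584356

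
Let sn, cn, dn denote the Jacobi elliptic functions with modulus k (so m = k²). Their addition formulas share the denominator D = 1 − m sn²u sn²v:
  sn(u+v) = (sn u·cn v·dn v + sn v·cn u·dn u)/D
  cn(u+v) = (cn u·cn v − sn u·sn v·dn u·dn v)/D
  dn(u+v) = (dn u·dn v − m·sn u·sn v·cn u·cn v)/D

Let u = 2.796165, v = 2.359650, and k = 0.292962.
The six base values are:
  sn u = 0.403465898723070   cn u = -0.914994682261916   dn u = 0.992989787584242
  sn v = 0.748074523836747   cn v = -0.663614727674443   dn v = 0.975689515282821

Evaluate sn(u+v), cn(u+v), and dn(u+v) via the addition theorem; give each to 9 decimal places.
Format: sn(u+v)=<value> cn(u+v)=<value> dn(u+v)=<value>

sn(u+v)=-0.948337330 cn(u+v)=0.317263784 dn(u+v)=0.960631182

m = k² = 0.085826733444
D = 1 − m·sn²u·sn²v = 0.9921814542707436
sn(u+v) = (sn u·cn v·dn v + sn v·cn u·dn u)/D = -0.9409227111231143/0.9921814542707436 = -0.9483373299037275
cn(u+v) = (cn u·cn v − sn u·sn v·dn u·dn v)/D = 0.3147832427108154/0.9921814542707436 = 0.3172637841151567
dn(u+v) = (dn u·dn v − m·sn u·sn v·cn u·cn v)/D = 0.953120443640646/0.9921814542707436 = 0.9606311824697353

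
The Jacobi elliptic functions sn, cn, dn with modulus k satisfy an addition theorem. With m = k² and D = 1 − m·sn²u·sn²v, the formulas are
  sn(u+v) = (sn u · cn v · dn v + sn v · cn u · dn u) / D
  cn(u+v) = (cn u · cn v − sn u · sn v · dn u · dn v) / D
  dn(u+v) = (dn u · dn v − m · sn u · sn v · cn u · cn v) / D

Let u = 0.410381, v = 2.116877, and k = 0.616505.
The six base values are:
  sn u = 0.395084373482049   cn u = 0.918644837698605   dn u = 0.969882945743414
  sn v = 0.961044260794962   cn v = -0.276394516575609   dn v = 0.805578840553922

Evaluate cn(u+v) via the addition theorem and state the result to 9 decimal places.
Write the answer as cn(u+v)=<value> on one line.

cn(u+v)=-0.582486776

m = k² = 0.380078415025
D = 1 − m·sn²u·sn²v = 0.9452051565238775
cn(u+v) = (cn u·cn v − sn u·sn v·dn u·dn v)/D = -0.550569504519175/0.9452051565238775 = -0.5824867762507457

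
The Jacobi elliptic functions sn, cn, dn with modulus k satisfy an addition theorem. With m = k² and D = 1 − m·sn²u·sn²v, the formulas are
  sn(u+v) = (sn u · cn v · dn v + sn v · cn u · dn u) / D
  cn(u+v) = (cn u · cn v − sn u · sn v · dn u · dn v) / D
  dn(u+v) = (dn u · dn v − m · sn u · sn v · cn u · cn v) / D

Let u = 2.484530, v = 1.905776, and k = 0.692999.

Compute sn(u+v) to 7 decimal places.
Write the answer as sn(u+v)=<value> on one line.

sn u = 0.8863451903832461, cn u = -0.4630250570805938, dn u = 0.7891221262788427
sn v = 0.998794723697586, cn v = -0.04908258259161681, dn v = 0.7217405007927175
m = k² = 0.480247614001
D = 1 − m·sn²u·sn²v = 0.62362265050296
sn(u+v) = (sn u·cn v·dn v + sn v·cn u·dn u)/D = -0.3963416085779669/0.62362265050296 = -0.6355471666372478

sn(u+v)=-0.6355472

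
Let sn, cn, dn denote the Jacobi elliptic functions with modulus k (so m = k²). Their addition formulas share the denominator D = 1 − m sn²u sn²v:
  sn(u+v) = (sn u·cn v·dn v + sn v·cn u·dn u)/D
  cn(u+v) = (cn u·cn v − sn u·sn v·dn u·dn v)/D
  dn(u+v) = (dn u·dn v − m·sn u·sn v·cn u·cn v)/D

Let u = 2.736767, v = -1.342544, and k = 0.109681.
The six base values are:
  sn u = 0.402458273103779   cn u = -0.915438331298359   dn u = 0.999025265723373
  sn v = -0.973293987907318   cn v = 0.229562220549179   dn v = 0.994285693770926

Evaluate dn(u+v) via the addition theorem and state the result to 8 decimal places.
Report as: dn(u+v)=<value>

m = k² = 0.012029921761
D = 1 − m·sn²u·sn²v = 0.9981541661630879
dn(u+v) = (dn u·dn v − m·sn u·sn v·cn u·cn v)/D = 0.9923262512367211/0.9981541661630879 = 0.9941613078180404

dn(u+v)=0.99416131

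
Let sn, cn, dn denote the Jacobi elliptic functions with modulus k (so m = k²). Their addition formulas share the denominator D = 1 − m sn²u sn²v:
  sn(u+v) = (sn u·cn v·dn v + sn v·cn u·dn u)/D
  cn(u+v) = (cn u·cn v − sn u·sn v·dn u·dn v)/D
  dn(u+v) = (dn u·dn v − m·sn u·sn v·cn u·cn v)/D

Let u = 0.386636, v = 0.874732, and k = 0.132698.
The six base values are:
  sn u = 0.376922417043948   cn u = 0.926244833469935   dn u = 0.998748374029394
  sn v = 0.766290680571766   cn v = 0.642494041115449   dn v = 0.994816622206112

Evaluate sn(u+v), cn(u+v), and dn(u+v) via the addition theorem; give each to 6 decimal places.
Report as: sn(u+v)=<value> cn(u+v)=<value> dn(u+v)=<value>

m = k² = 0.017608759204
D = 1 − m·sn²u·sn²v = 0.9985310068283977
sn(u+v) = (sn u·cn v·dn v + sn v·cn u·dn u)/D = 0.9497995599703411/0.9985310068283977 = 0.9511968616649765
cn(u+v) = (cn u·cn v − sn u·sn v·dn u·dn v)/D = 0.3081314126762802/0.9985310068283977 = 0.3085847215250613
dn(u+v) = (dn u·dn v − m·sn u·sn v·cn u·cn v)/D = 0.9905447853373834/0.9985310068283977 = 0.9920020295450006

sn(u+v)=0.951197 cn(u+v)=0.308585 dn(u+v)=0.992002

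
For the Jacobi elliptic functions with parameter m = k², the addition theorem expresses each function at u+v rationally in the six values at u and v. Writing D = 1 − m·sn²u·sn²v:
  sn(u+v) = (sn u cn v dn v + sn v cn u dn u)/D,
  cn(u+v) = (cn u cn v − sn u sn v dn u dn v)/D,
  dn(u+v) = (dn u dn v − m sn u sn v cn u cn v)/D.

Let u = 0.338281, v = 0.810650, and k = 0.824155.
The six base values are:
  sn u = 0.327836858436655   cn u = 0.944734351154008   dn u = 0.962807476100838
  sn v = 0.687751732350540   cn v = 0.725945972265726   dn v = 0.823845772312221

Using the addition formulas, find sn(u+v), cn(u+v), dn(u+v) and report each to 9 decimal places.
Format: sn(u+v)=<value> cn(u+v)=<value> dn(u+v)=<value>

sn(u+v)=0.851031833 cn(u+v)=0.525114101 dn(u+v)=0.712785447

m = k² = 0.679231464025
D = 1 − m·sn²u·sn²v = 0.9654699871299207
sn(u+v) = (sn u·cn v·dn v + sn v·cn u·dn u)/D = 0.8216456931651387/0.9654699871299207 = 0.8510318333226158
cn(u+v) = (cn u·cn v − sn u·sn v·dn u·dn v)/D = 0.5069819039687985/0.9654699871299207 = 0.5251141006215197
dn(u+v) = (dn u·dn v − m·sn u·sn v·cn u·cn v)/D = 0.6881729559375677/0.9654699871299207 = 0.7127854465816368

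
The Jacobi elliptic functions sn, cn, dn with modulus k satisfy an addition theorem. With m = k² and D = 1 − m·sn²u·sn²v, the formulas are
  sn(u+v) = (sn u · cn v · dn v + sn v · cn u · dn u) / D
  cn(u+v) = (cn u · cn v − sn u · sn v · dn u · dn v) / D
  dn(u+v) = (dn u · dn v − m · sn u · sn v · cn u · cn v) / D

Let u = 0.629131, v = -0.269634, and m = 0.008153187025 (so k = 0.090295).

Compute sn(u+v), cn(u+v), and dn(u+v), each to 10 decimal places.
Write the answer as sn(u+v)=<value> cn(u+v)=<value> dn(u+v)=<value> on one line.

sn u = 0.5881896275895906, cn u = 0.8087230440614505, dn u = 0.9985886370446382
sn v = -0.2663533746156114, cn v = 0.9638754482975878, dn v = 0.9997107478265586
m = k² = 0.008153187025
D = 1 − m·sn²u·sn²v = 0.9997998855105984
sn(u+v) = (sn u·cn v·dn v + sn v·cn u·dn u)/D = 0.3516754561955045/0.9997998855105984 = 0.3517458456358031
cn(u+v) = (cn u·cn v − sn u·sn v·dn u·dn v)/D = 0.9359082137563968/0.9997998855105984 = 0.9360955400374226
dn(u+v) = (dn u·dn v − m·sn u·sn v·cn u·cn v)/D = 0.9992954821041652/0.9997998855105984 = 0.9994954956349334

sn(u+v)=0.3517458456 cn(u+v)=0.9360955400 dn(u+v)=0.9994954956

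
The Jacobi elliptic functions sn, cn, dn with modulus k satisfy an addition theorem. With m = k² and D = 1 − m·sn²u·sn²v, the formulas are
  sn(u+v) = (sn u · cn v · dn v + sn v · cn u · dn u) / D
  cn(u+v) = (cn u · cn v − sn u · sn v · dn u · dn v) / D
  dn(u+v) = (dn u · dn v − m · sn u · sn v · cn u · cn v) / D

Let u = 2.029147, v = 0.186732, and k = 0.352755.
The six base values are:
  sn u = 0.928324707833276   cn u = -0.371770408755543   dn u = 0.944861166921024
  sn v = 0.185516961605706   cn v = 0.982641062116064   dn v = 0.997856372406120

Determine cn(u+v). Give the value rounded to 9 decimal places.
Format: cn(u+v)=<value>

m = k² = 0.124436090025
D = 1 − m·sn²u·sn²v = 0.9963092602590302
cn(u+v) = (cn u·cn v − sn u·sn v·dn u·dn v)/D = -0.5276920202253524/0.9963092602590302 = -0.5296468087510879

cn(u+v)=-0.529646809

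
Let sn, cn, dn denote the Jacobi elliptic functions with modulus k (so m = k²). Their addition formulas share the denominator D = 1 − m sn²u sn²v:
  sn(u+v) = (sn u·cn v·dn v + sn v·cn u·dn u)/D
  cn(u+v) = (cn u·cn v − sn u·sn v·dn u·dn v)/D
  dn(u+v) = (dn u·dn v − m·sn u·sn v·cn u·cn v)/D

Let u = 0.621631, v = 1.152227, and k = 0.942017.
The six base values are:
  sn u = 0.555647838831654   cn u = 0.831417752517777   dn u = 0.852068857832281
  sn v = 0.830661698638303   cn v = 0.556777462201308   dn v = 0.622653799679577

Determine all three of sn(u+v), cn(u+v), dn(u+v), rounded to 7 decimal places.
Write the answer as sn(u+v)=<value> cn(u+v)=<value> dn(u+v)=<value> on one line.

m = k² = 0.887396028289
D = 1 − m·sn²u·sn²v = 0.8109550365538727
sn(u+v) = (sn u·cn v·dn v + sn v·cn u·dn u)/D = 0.7810934308812511/0.8109550365538727 = 0.9631772363119939
cn(u+v) = (cn u·cn v − sn u·sn v·dn u·dn v)/D = 0.2180392706515255/0.8109550365538727 = 0.2688672747851426
dn(u+v) = (dn u·dn v − m·sn u·sn v·cn u·cn v)/D = 0.3409422077613137/0.8109550365538727 = 0.4204206058206835

sn(u+v)=0.9631772 cn(u+v)=0.2688673 dn(u+v)=0.4204206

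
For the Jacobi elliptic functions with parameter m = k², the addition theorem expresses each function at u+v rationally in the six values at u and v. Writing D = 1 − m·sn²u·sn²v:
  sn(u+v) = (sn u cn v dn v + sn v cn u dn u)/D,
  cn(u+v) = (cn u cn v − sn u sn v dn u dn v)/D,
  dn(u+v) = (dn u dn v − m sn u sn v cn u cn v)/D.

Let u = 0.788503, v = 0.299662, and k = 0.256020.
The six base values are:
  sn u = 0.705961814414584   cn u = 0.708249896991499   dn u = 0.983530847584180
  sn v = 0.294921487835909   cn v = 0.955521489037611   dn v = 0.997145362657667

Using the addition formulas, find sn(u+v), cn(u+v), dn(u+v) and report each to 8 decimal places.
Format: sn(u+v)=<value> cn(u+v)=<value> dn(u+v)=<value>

sn(u+v)=0.88057614 cn(u+v)=0.47390470 dn(u+v)=0.97425587

m = k² = 0.0655462404
D = 1 − m·sn²u·sn²v = 0.9971586610807369
sn(u+v) = (sn u·cn v·dn v + sn v·cn u·dn u)/D = 0.878074123034712/0.9971586610807369 = 0.8805761382878035
cn(u+v) = (cn u·cn v − sn u·sn v·dn u·dn v)/D = 0.4725581761277118/0.9971586610807369 = 0.4739046999958316
dn(u+v) = (dn u·dn v − m·sn u·sn v·cn u·cn v)/D = 0.9714876816109556/0.9971586610807369 = 0.9742558727394909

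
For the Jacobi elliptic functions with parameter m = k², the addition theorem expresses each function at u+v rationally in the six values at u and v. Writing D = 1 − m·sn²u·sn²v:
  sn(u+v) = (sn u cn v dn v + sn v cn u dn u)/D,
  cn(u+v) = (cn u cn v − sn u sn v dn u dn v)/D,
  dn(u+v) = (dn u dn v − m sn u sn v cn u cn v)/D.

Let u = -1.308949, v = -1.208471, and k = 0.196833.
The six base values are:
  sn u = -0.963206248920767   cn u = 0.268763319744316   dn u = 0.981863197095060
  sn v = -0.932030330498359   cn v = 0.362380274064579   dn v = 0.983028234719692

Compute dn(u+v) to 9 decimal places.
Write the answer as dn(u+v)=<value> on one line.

m = k² = 0.038743229889
D = 1 − m·sn²u·sn²v = 0.9687755715473941
dn(u+v) = (dn u·dn v − m·sn u·sn v·cn u·cn v)/D = 0.9618117422363089/0.9687755715473941 = 0.9928117207786711

dn(u+v)=0.992811721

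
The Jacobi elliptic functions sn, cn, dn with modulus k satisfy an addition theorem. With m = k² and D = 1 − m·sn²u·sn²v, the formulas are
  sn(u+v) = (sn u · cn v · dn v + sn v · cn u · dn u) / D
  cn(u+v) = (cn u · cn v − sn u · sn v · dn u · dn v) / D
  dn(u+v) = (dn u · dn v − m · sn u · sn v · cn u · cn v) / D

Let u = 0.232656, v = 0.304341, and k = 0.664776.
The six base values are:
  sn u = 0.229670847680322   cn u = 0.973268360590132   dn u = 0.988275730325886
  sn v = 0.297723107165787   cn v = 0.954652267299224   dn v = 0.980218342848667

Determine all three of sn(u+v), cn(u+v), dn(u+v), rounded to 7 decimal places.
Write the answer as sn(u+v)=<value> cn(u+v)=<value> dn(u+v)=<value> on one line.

m = k² = 0.441927130176
D = 1 − m·sn²u·sn²v = 0.9979337279731097
sn(u+v) = (sn u·cn v·dn v + sn v·cn u·dn u)/D = 0.5012857560067229/0.9979337279731097 = 0.5023236934028455
cn(u+v) = (cn u·cn v − sn u·sn v·dn u·dn v)/D = 0.8628929923525145/0.9979337279731097 = 0.8646796557373858
dn(u+v) = (dn u·dn v − m·sn u·sn v·cn u·cn v)/D = 0.9406492448517332/0.9979337279731097 = 0.9425969064722101

sn(u+v)=0.5023237 cn(u+v)=0.8646797 dn(u+v)=0.9425969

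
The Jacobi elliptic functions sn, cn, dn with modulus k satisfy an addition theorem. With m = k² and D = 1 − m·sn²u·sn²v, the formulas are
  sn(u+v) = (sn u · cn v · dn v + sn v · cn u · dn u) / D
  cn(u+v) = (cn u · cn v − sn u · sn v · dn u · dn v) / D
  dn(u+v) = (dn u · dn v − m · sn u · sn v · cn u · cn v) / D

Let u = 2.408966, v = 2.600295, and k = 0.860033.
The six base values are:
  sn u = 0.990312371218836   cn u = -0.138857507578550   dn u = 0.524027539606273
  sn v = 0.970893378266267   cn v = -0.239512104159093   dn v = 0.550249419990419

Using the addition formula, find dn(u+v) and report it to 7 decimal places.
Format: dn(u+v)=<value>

m = k² = 0.739656761089
D = 1 − m·sn²u·sn²v = 0.3162179145841148
dn(u+v) = (dn u·dn v − m·sn u·sn v·cn u·cn v)/D = 0.2646936898111156/0.3162179145841148 = 0.8370610190103774

dn(u+v)=0.8370610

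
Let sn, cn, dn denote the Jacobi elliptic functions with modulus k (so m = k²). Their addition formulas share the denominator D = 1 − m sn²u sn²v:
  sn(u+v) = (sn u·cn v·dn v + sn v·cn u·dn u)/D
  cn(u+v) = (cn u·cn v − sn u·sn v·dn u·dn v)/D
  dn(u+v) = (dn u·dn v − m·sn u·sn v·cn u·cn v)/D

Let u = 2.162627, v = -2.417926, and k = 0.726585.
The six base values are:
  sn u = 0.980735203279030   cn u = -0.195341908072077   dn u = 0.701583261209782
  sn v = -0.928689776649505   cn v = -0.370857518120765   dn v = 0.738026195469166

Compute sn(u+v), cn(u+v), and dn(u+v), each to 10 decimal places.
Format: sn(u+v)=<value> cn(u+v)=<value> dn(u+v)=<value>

sn(u+v)=-0.2511384519 cn(u+v)=0.9679511754 dn(u+v)=0.9832107844

m = k² = 0.527925762225
D = 1 − m·sn²u·sn²v = 0.5620568739837506
sn(u+v) = (sn u·cn v·dn v + sn v·cn u·dn u)/D = -0.1411540931992997/0.5620568739837506 = -0.2511384518773461
cn(u+v) = (cn u·cn v − sn u·sn v·dn u·dn v)/D = 0.5440436118230497/0.5620568739837506 = 0.9679511754157076
dn(u+v) = (dn u·dn v − m·sn u·sn v·cn u·cn v)/D = 0.5526203799563409/0.5620568739837506 = 0.9832107844166628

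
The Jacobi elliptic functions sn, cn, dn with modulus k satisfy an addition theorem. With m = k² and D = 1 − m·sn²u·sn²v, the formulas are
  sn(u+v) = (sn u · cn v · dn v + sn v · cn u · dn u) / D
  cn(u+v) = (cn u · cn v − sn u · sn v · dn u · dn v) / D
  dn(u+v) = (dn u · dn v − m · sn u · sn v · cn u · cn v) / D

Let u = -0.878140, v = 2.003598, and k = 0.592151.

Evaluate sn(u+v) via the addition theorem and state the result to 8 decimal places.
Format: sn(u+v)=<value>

sn u = -0.747594938566629, cn u = 0.6641549576940296, dn u = 0.8966751748439072
sn v = 0.9781578857361834, cn v = -0.2078632977995865, dn v = 0.8151732759048725
m = k² = 0.350642806801
D = 1 − m·sn²u·sn²v = 0.8124938313562979
sn(u+v) = (sn u·cn v·dn v + sn v·cn u·dn u)/D = 0.7091995302938895/0.8124938313562979 = 0.8728675873268121

sn(u+v)=0.87286759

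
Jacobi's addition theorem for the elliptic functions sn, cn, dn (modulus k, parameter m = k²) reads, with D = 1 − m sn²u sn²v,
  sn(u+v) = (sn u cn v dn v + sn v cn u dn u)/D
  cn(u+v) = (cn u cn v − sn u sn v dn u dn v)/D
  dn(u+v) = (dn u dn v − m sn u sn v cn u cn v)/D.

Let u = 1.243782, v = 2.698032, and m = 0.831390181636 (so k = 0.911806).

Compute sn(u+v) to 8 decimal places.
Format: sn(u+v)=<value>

sn(u+v)=0.62956703

sn u = 0.8667573935265689, cn u = 0.4987300078870617, dn u = 0.6127012695695322
sn v = 0.9885129967718582, cn v = -0.1511358832743573, dn v = 0.433128709273093
m = k² = 0.831390181636
D = 1 − m·sn²u·sn²v = 0.3896699284158613
sn(u+v) = (sn u·cn v·dn v + sn v·cn u·dn u)/D = 0.2453233394690228/0.3896699284158613 = 0.6295670298869208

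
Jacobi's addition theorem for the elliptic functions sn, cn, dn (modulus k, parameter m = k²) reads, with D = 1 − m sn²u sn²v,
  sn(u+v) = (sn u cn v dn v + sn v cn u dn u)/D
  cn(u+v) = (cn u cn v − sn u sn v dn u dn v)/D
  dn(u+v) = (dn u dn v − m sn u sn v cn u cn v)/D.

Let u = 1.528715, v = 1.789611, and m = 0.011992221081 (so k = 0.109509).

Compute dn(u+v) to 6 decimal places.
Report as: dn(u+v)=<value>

dn(u+v)=0.999834

sn u = 0.9989171492556489, cn u = 0.04652449809474252, dn u = 0.993998861381833
sn v = 0.9774423081547569, cn v = -0.2112025904886142, dn v = 0.9942548518056789
m = k² = 0.011992221081
D = 1 − m·sn²u·sn²v = 0.9885675099739823
dn(u+v) = (dn u·dn v − m·sn u·sn v·cn u·cn v)/D = 0.9884032444709179/0.9885675099739823 = 0.9998338348151167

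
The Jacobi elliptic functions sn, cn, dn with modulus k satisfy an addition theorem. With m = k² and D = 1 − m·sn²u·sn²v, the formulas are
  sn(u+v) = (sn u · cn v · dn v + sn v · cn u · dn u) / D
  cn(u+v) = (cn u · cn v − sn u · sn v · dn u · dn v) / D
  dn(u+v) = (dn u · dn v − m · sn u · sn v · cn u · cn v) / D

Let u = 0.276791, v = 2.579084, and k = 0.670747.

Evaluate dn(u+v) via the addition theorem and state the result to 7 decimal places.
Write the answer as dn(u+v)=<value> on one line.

sn u = 0.2717659969462095, cn u = 0.9623633632385601, dn u = 0.9832455092142945
sn v = 0.83027910962463, cn v = -0.5573478268737859, dn v = 0.830574708347957
m = k² = 0.449901538009
D = 1 − m·sn²u·sn²v = 0.9770936477789687
dn(u+v) = (dn u·dn v − m·sn u·sn v·cn u·cn v)/D = 0.8711093805603528/0.9770936477789687 = 0.8915311060925135

dn(u+v)=0.8915311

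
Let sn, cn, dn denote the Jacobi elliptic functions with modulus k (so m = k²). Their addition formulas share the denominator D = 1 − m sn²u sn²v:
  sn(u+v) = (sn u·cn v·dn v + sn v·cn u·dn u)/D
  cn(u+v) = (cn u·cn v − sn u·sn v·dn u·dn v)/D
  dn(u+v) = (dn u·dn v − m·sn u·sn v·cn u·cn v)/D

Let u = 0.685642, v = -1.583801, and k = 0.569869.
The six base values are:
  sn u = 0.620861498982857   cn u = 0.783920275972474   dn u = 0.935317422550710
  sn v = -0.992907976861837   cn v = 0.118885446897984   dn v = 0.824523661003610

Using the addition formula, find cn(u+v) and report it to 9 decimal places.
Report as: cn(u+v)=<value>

cn(u+v)=0.648656004

m = k² = 0.324750677161
D = 1 − m·sn²u·sn²v = 0.8765879623307752
cn(u+v) = (cn u·cn v − sn u·sn v·dn u·dn v)/D = 0.568604045015974/0.8765879623307752 = 0.6486560042463995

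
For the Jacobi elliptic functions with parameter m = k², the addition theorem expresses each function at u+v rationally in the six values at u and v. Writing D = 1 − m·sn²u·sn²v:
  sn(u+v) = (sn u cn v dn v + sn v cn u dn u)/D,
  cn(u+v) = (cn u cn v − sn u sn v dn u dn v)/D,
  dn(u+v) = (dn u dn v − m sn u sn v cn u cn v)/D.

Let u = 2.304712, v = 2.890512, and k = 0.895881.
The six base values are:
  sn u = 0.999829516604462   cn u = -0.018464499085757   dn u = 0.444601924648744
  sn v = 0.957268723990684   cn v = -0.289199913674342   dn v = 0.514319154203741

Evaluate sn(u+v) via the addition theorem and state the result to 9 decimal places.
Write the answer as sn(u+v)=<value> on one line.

sn(u+v)=-0.591348451

m = k² = 0.802602766161
D = 1 − m·sn²u·sn²v = 0.2647749438305878
sn(u+v) = (sn u·cn v·dn v + sn v·cn u·dn u)/D = -0.1565742528689165/0.2647749438305878 = -0.5913484508907993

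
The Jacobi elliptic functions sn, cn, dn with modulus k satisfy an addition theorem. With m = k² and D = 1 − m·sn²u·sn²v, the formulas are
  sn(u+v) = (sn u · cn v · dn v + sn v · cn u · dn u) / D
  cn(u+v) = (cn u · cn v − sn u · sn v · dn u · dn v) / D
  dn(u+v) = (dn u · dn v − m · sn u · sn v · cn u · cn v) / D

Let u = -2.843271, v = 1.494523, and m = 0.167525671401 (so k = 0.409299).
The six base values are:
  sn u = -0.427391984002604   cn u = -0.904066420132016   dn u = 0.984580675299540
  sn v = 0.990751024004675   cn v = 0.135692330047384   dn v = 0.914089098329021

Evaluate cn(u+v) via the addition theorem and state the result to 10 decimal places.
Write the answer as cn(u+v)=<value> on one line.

cn(u+v)=0.2664205119

m = k² = 0.167525671401
D = 1 − m·sn²u·sn²v = 0.9699625423288712
cn(u+v) = (cn u·cn v − sn u·sn v·dn u·dn v)/D = 0.2584179170310811/0.9699625423288712 = 0.2664205118793784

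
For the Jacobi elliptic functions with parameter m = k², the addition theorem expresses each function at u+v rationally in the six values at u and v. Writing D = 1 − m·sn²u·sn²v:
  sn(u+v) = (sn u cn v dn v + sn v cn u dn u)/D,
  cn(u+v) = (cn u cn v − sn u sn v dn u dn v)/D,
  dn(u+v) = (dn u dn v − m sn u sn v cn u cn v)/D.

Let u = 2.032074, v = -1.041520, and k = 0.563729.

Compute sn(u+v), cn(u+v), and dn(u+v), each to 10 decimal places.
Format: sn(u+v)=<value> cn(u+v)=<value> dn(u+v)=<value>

sn u = 0.9675750829813281, cn u = -0.252583567940743, dn u = 0.8381432761584287
sn v = -0.8379870539486023, cn v = 0.5456901111570031, dn v = 0.8813855591034498
m = k² = 0.317790385441
D = 1 − m·sn²u·sn²v = 0.7910777357190828
sn(u+v) = (sn u·cn v·dn v + sn v·cn u·dn u)/D = 0.6427710668556976/0.7910777357190828 = 0.812525795927532
cn(u+v) = (cn u·cn v − sn u·sn v·dn u·dn v)/D = 0.4611391759150587/0.7910777357190828 = 0.5829252361601191
dn(u+v) = (dn u·dn v − m·sn u·sn v·cn u·cn v)/D = 0.7032122085572796/0.7910777357190828 = 0.8889293388064648

sn(u+v)=0.8125257959 cn(u+v)=0.5829252362 dn(u+v)=0.8889293388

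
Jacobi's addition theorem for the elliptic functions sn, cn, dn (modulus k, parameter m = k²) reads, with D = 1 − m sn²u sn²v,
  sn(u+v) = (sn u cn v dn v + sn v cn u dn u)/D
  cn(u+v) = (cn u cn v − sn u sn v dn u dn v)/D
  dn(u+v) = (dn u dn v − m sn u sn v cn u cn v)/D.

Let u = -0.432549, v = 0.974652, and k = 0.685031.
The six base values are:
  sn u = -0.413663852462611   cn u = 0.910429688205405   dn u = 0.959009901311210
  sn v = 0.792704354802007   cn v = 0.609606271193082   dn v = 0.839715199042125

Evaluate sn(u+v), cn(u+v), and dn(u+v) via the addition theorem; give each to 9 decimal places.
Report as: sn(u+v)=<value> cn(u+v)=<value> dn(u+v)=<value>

sn(u+v)=0.505893058 cn(u+v)=0.862596206 dn(u+v)=0.938030605

m = k² = 0.469267470961
D = 1 − m·sn²u·sn²v = 0.9495410646390298
sn(u+v) = (sn u·cn v·dn v + sn v·cn u·dn u)/D = 0.4803662324543288/0.9495410646390298 = 0.5058930575445319
cn(u+v) = (cn u·cn v − sn u·sn v·dn u·dn v)/D = 0.8190705196461754/0.9495410646390298 = 0.8625962058392356
dn(u+v) = (dn u·dn v − m·sn u·sn v·cn u·cn v)/D = 0.8906985790079708/0.9495410646390298 = 0.9380306046548623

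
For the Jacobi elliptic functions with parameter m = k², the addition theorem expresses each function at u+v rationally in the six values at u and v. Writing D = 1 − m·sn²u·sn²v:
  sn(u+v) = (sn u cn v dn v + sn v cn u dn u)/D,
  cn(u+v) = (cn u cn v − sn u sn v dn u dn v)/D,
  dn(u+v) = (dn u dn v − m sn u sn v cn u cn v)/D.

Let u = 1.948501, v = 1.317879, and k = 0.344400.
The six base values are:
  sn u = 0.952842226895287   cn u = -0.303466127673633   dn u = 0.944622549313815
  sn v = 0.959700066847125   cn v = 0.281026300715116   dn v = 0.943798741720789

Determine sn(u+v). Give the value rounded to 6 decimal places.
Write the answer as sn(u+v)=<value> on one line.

m = k² = 0.11861136
D = 1 − m·sn²u·sn²v = 0.9008165235522585
sn(u+v) = (sn u·cn v·dn v + sn v·cn u·dn u)/D = -0.02238402430206341/0.9008165235522585 = -0.02484859426622724

sn(u+v)=-0.024849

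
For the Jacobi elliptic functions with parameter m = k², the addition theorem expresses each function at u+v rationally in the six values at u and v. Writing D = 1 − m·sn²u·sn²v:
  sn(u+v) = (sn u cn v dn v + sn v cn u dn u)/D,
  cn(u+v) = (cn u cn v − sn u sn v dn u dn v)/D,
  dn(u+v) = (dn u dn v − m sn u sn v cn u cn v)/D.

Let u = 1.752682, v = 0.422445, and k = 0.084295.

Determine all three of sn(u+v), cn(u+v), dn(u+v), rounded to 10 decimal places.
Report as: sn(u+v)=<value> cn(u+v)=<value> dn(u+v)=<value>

sn u = 0.9841193978175416, cn u = -0.1775077768415775, dn u = 0.9965531821654731
sn v = 0.4099131618453127, cn v = 0.9121245527590947, dn v = 0.9994028450306516
m = k² = 0.007105647025
D = 1 − m·sn²u·sn²v = 0.9988436669442385
sn(u+v) = (sn u·cn v·dn v + sn v·cn u·dn u)/D = 0.8245914616983579/0.9988436669442385 = 0.8255460679057312
cn(u+v) = (cn u·cn v − sn u·sn v·dn u·dn v)/D = -0.5636821731160019/0.9988436669442385 = -0.5643347320211523
dn(u+v) = (dn u·dn v − m·sn u·sn v·cn u·cn v)/D = 0.9964221889515815/0.9988436669442385 = 0.9975757187307749

sn(u+v)=0.8255460679 cn(u+v)=-0.5643347320 dn(u+v)=0.9975757187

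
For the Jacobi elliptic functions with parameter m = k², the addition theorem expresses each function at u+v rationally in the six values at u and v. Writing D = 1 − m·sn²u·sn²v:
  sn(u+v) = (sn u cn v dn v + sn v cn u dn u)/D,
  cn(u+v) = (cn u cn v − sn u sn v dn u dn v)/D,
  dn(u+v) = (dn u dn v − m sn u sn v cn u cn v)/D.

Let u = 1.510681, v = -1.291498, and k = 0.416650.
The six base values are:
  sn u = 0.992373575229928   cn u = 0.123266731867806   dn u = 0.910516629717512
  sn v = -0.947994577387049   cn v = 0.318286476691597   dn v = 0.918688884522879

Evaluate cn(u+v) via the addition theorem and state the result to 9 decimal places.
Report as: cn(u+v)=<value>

m = k² = 0.1735972225
D = 1 − m·sn²u·sn²v = 0.8463598008382878
cn(u+v) = (cn u·cn v − sn u·sn v·dn u·dn v)/D = 0.8261664645999183/0.8463598008382878 = 0.9761409553970206

cn(u+v)=0.976140955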